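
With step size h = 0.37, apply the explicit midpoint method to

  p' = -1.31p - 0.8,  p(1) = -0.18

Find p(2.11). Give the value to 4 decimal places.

-0.5016

Midpoint: k1 = f(x_n, p_n); k2 = f(x_n + h/2, p_n + (h/2)·k1); p_{n+1} = p_n + h·k2.
x=1.000000, p=-0.180000:
  k1 = f(1.000000, -0.180000) = -0.564200
  k2 = f(1.185000, -0.284377) = -0.427466
  p ← -0.180000 + 0.37·(-0.427466) = -0.338162
x=1.370000, p=-0.338162:
  k1 = f(1.370000, -0.338162) = -0.357007
  k2 = f(1.555000, -0.404209) = -0.270486
  p ← -0.338162 + 0.37·(-0.270486) = -0.438242
x=1.740000, p=-0.438242:
  k1 = f(1.740000, -0.438242) = -0.225902
  k2 = f(1.925000, -0.480034) = -0.171155
  p ← -0.438242 + 0.37·(-0.171155) = -0.501570
p(2.11) ≈ -0.5016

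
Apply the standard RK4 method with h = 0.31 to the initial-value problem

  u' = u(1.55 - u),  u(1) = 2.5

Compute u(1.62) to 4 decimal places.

1.8144

RK4: k1 = f(x_n, u_n); k2 = f(x_n + h/2, u_n + (h/2)·k1); k3 = f(x_n + h/2, u_n + (h/2)·k2); k4 = f(x_n + h, u_n + h·k3); u_{n+1} = u_n + (h/6)·(k1 + 2k2 + 2k3 + k4).
x=1.000000, u=2.500000:
  k1 = f(1.000000, 2.500000) = -2.375000
  k2 = f(1.155000, 2.131875) = -1.240485
  k3 = f(1.155000, 2.307725) = -1.748621
  k4 = f(1.310000, 1.957928) = -0.798693
  u ← 2.500000 + (0.31/6)·(k1 + 2k2 + 2k3 + k4) = 2.027152
x=1.310000, u=2.027152:
  k1 = f(1.310000, 2.027152) = -0.967259
  k2 = f(1.465000, 1.877227) = -0.614278
  k3 = f(1.465000, 1.931939) = -0.737882
  k4 = f(1.620000, 1.798408) = -0.446740
  u ← 2.027152 + (0.31/6)·(k1 + 2k2 + 2k3 + k4) = 1.814372
u(1.62) ≈ 1.8144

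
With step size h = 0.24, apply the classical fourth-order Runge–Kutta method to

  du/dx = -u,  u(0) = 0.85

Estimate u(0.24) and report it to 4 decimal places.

RK4: k1 = f(x_n, u_n); k2 = f(x_n + h/2, u_n + (h/2)·k1); k3 = f(x_n + h/2, u_n + (h/2)·k2); k4 = f(x_n + h, u_n + h·k3); u_{n+1} = u_n + (h/6)·(k1 + 2k2 + 2k3 + k4).
x=0.000000, u=0.850000:
  k1 = f(0.000000, 0.850000) = -0.850000
  k2 = f(0.120000, 0.748000) = -0.748000
  k3 = f(0.120000, 0.760240) = -0.760240
  k4 = f(0.240000, 0.667542) = -0.667542
  u ← 0.850000 + (0.24/6)·(k1 + 2k2 + 2k3 + k4) = 0.668639
u(0.24) ≈ 0.6686

0.6686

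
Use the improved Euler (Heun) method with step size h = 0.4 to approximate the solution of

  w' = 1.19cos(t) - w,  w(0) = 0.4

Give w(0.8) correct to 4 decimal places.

0.7285

Heun: k1 = f(t_n, w_n); k2 = f(t_n + h, w_n + h·k1); w_{n+1} = w_n + (h/2)·(k1 + k2).
t=0.000000, w=0.400000:
  k1 = f(0.000000, 0.400000) = 0.790000
  k2 = f(0.400000, 0.716000) = 0.380063
  w ← 0.400000 + (0.4/2)·(0.790000 + 0.380063) = 0.634013
t=0.400000, w=0.634013:
  k1 = f(0.400000, 0.634013) = 0.462050
  k2 = f(0.800000, 0.818833) = 0.010248
  w ← 0.634013 + (0.4/2)·(0.462050 + 0.010248) = 0.728472
w(0.8) ≈ 0.7285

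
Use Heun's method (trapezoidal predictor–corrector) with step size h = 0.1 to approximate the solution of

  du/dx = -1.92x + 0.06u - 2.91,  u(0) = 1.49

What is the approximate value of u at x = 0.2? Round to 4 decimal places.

Heun: k1 = f(x_n, u_n); k2 = f(x_n + h, u_n + h·k1); u_{n+1} = u_n + (h/2)·(k1 + k2).
x=0.000000, u=1.490000:
  k1 = f(0.000000, 1.490000) = -2.820600
  k2 = f(0.100000, 1.207940) = -3.029524
  u ← 1.490000 + (0.1/2)·(-2.820600 + (-3.029524)) = 1.197494
x=0.100000, u=1.197494:
  k1 = f(0.100000, 1.197494) = -3.030150
  k2 = f(0.200000, 0.894479) = -3.240331
  u ← 1.197494 + (0.1/2)·(-3.030150 + (-3.240331)) = 0.883970
u(0.2) ≈ 0.8840

0.8840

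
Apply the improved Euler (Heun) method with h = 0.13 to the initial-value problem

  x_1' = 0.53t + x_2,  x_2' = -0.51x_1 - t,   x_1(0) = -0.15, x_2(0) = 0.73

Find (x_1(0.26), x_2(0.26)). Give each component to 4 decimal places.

0.0573, 0.7029

Heun on (x_1,x_2): k1 = f(t_n, state_n); k2 = f(t_n + h, state_n + h·k1); state_{n+1} = state_n + (h/2)·(k1 + k2).
0.000000: (-0.150000, 0.730000)
  k1 = (0.730000, 0.076500)
  predictor → (-0.055100, 0.739945)
  k2 = (0.808845, -0.101899)
  → (-0.049975, 0.728349)
0.130000: (-0.049975, 0.728349)
  k1 = (0.797249, -0.104513)
  predictor → (0.053667, 0.714762)
  k2 = (0.852562, -0.287370)
  → (0.057263, 0.702877)
(x_1(0.26), x_2(0.26)) ≈ (0.0573, 0.7029)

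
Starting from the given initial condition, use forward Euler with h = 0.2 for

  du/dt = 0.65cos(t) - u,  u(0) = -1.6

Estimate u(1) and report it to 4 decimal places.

-0.1528

Euler: u_{n+1} = u_n + h·f(t_n, u_n).
t=0.000000, u=-1.600000: f=2.250000 → u ← -1.600000 + 0.2·2.250000 = -1.150000
t=0.200000, u=-1.150000: f=1.787043 → u ← -1.150000 + 0.2·1.787043 = -0.792591
t=0.400000, u=-0.792591: f=1.391281 → u ← -0.792591 + 0.2·1.391281 = -0.514335
t=0.600000, u=-0.514335: f=1.050803 → u ← -0.514335 + 0.2·1.050803 = -0.304174
t=0.800000, u=-0.304174: f=0.757034 → u ← -0.304174 + 0.2·0.757034 = -0.152768
u(1) ≈ -0.1528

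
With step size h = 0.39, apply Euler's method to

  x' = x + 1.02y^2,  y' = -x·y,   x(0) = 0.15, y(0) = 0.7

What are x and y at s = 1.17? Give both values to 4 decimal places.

1.1423, 0.3965

Euler on (x,y): x_{n+1} = x_n + h·x', y_{n+1} = y_n + h·y'.
0.000000: (0.150000, 0.700000); f=(0.649800, -0.105000) → (0.403422, 0.659050)
0.390000: (0.403422, 0.659050); f=(0.846456, -0.265875) → (0.733540, 0.555359)
0.780000: (0.733540, 0.555359); f=(1.048131, -0.407378) → (1.142311, 0.396481)
(x(1.17), y(1.17)) ≈ (1.1423, 0.3965)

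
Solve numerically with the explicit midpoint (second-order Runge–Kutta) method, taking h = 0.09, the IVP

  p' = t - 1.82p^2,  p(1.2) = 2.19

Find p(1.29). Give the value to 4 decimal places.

1.7407

Midpoint: k1 = f(t_n, p_n); k2 = f(t_n + h/2, p_n + (h/2)·k1); p_{n+1} = p_n + h·k2.
t=1.200000, p=2.190000:
  k1 = f(1.200000, 2.190000) = -7.528902
  k2 = f(1.245000, 1.851199) = -4.992029
  p ← 2.190000 + 0.09·(-4.992029) = 1.740717
p(1.29) ≈ 1.7407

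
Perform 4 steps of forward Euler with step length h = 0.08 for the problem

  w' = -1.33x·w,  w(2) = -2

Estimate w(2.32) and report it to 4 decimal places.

-0.7192

Euler: w_{n+1} = w_n + h·f(x_n, w_n).
x=2.000000, w=-2.000000: f=5.320000 → w ← -2.000000 + 0.08·5.320000 = -1.574400
x=2.080000, w=-1.574400: f=4.355420 → w ← -1.574400 + 0.08·4.355420 = -1.225966
x=2.160000, w=-1.225966: f=3.521956 → w ← -1.225966 + 0.08·3.521956 = -0.944210
x=2.240000, w=-0.944210: f=2.812990 → w ← -0.944210 + 0.08·2.812990 = -0.719171
w(2.32) ≈ -0.7192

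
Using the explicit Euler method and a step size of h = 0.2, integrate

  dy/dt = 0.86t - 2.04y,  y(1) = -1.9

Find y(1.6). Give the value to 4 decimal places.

0.0291

Euler: y_{n+1} = y_n + h·f(t_n, y_n).
t=1.000000, y=-1.900000: f=4.736000 → y ← -1.900000 + 0.2·4.736000 = -0.952800
t=1.200000, y=-0.952800: f=2.975712 → y ← -0.952800 + 0.2·2.975712 = -0.357658
t=1.400000, y=-0.357658: f=1.933622 → y ← -0.357658 + 0.2·1.933622 = 0.029067
y(1.6) ≈ 0.0291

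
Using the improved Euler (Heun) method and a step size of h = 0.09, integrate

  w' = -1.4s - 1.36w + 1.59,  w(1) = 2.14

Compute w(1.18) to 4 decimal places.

1.6854

Heun: k1 = f(s_n, w_n); k2 = f(s_n + h, w_n + h·k1); w_{n+1} = w_n + (h/2)·(k1 + k2).
s=1.000000, w=2.140000:
  k1 = f(1.000000, 2.140000) = -2.720400
  k2 = f(1.090000, 1.895164) = -2.513423
  w ← 2.140000 + (0.09/2)·(-2.720400 + (-2.513423)) = 1.904478
s=1.090000, w=1.904478:
  k1 = f(1.090000, 1.904478) = -2.526090
  k2 = f(1.180000, 1.677130) = -2.342897
  w ← 1.904478 + (0.09/2)·(-2.526090 + (-2.342897)) = 1.685374
w(1.18) ≈ 1.6854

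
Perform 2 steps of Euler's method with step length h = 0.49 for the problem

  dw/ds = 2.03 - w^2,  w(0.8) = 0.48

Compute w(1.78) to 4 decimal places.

Euler: w_{n+1} = w_n + h·f(s_n, w_n).
s=0.800000, w=0.480000: f=1.799600 → w ← 0.480000 + 0.49·1.799600 = 1.361804
s=1.290000, w=1.361804: f=0.175490 → w ← 1.361804 + 0.49·0.175490 = 1.447794
w(1.78) ≈ 1.4478

1.4478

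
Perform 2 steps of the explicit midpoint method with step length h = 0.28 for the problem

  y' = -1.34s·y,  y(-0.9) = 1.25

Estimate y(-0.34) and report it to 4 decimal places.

2.0017

Midpoint: k1 = f(s_n, y_n); k2 = f(s_n + h/2, y_n + (h/2)·k1); y_{n+1} = y_n + h·k2.
s=-0.900000, y=1.250000:
  k1 = f(-0.900000, 1.250000) = 1.507500
  k2 = f(-0.760000, 1.461050) = 1.487933
  y ← 1.250000 + 0.28·1.487933 = 1.666621
s=-0.620000, y=1.666621:
  k1 = f(-0.620000, 1.666621) = 1.384629
  k2 = f(-0.480000, 1.860469) = 1.196654
  y ← 1.666621 + 0.28·1.196654 = 2.001684
y(-0.34) ≈ 2.0017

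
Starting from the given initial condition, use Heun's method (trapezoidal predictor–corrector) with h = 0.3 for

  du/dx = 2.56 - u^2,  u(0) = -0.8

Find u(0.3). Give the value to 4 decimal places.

-0.1355

Heun: k1 = f(x_n, u_n); k2 = f(x_n + h, u_n + h·k1); u_{n+1} = u_n + (h/2)·(k1 + k2).
x=0.000000, u=-0.800000:
  k1 = f(0.000000, -0.800000) = 1.920000
  k2 = f(0.300000, -0.224000) = 2.509824
  u ← -0.800000 + (0.3/2)·(1.920000 + 2.509824) = -0.135526
u(0.3) ≈ -0.1355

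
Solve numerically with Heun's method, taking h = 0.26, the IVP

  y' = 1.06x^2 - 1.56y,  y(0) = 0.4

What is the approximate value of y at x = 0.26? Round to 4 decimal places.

0.2800

Heun: k1 = f(x_n, y_n); k2 = f(x_n + h, y_n + h·k1); y_{n+1} = y_n + (h/2)·(k1 + k2).
x=0.000000, y=0.400000:
  k1 = f(0.000000, 0.400000) = -0.624000
  k2 = f(0.260000, 0.237760) = -0.299250
  y ← 0.400000 + (0.26/2)·(-0.624000 + (-0.299250)) = 0.279978
y(0.26) ≈ 0.2800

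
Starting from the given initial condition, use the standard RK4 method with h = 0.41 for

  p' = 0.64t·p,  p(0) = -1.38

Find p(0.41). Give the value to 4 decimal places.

-1.4563

RK4: k1 = f(t_n, p_n); k2 = f(t_n + h/2, p_n + (h/2)·k1); k3 = f(t_n + h/2, p_n + (h/2)·k2); k4 = f(t_n + h, p_n + h·k3); p_{n+1} = p_n + (h/6)·(k1 + 2k2 + 2k3 + k4).
t=0.000000, p=-1.380000:
  k1 = f(0.000000, -1.380000) = 0.000000
  k2 = f(0.205000, -1.380000) = -0.181056
  k3 = f(0.205000, -1.417116) = -0.185926
  k4 = f(0.410000, -1.456230) = -0.382115
  p ← -1.380000 + (0.41/6)·(k1 + 2k2 + 2k3 + k4) = -1.456265
p(0.41) ≈ -1.4563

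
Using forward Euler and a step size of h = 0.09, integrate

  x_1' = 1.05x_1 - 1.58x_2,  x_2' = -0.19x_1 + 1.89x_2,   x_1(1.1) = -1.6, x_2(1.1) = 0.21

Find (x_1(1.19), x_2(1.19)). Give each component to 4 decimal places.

Euler on (x_1,x_2): x_1_{n+1} = x_1_n + h·x_1', x_2_{n+1} = x_2_n + h·x_2'.
1.100000: (-1.600000, 0.210000); f=(-2.011800, 0.700900) → (-1.781062, 0.273081)
(x_1(1.19), x_2(1.19)) ≈ (-1.7811, 0.2731)

-1.7811, 0.2731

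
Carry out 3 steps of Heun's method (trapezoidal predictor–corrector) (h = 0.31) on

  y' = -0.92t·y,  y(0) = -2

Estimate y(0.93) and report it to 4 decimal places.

Heun: k1 = f(t_n, y_n); k2 = f(t_n + h, y_n + h·k1); y_{n+1} = y_n + (h/2)·(k1 + k2).
t=0.000000, y=-2.000000:
  k1 = f(0.000000, -2.000000) = 0.000000
  k2 = f(0.310000, -2.000000) = 0.570400
  y ← -2.000000 + (0.31/2)·(0.000000 + 0.570400) = -1.911588
t=0.310000, y=-1.911588:
  k1 = f(0.310000, -1.911588) = 0.545185
  k2 = f(0.620000, -1.742581) = 0.993968
  y ← -1.911588 + (0.31/2)·(0.545185 + 0.993968) = -1.673019
t=0.620000, y=-1.673019:
  k1 = f(0.620000, -1.673019) = 0.954290
  k2 = f(0.930000, -1.377189) = 1.178323
  y ← -1.673019 + (0.31/2)·(0.954290 + 1.178323) = -1.342464
y(0.93) ≈ -1.3425

-1.3425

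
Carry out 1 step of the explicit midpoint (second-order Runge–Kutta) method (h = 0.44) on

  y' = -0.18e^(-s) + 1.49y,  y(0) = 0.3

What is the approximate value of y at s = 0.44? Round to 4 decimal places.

0.4716

Midpoint: k1 = f(s_n, y_n); k2 = f(s_n + h/2, y_n + (h/2)·k1); y_{n+1} = y_n + h·k2.
s=0.000000, y=0.300000:
  k1 = f(0.000000, 0.300000) = 0.267000
  k2 = f(0.220000, 0.358740) = 0.390069
  y ← 0.300000 + 0.44·0.390069 = 0.471630
y(0.44) ≈ 0.4716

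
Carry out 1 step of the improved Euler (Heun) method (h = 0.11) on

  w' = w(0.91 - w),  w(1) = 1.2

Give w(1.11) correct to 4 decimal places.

1.1648

Heun: k1 = f(t_n, w_n); k2 = f(t_n + h, w_n + h·k1); w_{n+1} = w_n + (h/2)·(k1 + k2).
t=1.000000, w=1.200000:
  k1 = f(1.000000, 1.200000) = -0.348000
  k2 = f(1.110000, 1.161720) = -0.292428
  w ← 1.200000 + (0.11/2)·(-0.348000 + (-0.292428)) = 1.164776
w(1.11) ≈ 1.1648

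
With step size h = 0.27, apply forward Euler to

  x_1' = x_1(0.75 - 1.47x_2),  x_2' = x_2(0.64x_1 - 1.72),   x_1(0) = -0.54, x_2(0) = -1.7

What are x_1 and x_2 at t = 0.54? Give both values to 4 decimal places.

-1.5215, -0.2710

Euler on (x_1,x_2): x_1_{n+1} = x_1_n + h·x_1', x_2_{n+1} = x_2_n + h·x_2'.
0.000000: (-0.540000, -1.700000); f=(-1.754460, 3.511520) → (-1.013704, -0.751890)
0.270000: (-1.013704, -0.751890); f=(-1.880703, 1.781054) → (-1.521494, -0.271005)
(x_1(0.54), x_2(0.54)) ≈ (-1.5215, -0.2710)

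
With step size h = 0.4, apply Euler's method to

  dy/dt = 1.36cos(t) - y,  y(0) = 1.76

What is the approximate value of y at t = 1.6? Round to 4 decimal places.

0.9505

Euler: y_{n+1} = y_n + h·f(t_n, y_n).
t=0.000000, y=1.760000: f=-0.400000 → y ← 1.760000 + 0.4·(-0.400000) = 1.600000
t=0.400000, y=1.600000: f=-0.347357 → y ← 1.600000 + 0.4·(-0.347357) = 1.461057
t=0.800000, y=1.461057: f=-0.513536 → y ← 1.461057 + 0.4·(-0.513536) = 1.255643
t=1.200000, y=1.255643: f=-0.762836 → y ← 1.255643 + 0.4·(-0.762836) = 0.950508
y(1.6) ≈ 0.9505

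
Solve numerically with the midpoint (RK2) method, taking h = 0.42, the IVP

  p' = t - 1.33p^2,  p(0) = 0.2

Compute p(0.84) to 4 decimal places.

Midpoint: k1 = f(t_n, p_n); k2 = f(t_n + h/2, p_n + (h/2)·k1); p_{n+1} = p_n + h·k2.
t=0.000000, p=0.200000:
  k1 = f(0.000000, 0.200000) = -0.053200
  k2 = f(0.210000, 0.188828) = 0.162578
  p ← 0.200000 + 0.42·0.162578 = 0.268283
t=0.420000, p=0.268283:
  k1 = f(0.420000, 0.268283) = 0.324273
  k2 = f(0.630000, 0.336380) = 0.479509
  p ← 0.268283 + 0.42·0.479509 = 0.469676
p(0.84) ≈ 0.4697

0.4697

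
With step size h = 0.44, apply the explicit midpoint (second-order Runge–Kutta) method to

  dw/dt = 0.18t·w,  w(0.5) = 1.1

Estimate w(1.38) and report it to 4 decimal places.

1.2749

Midpoint: k1 = f(t_n, w_n); k2 = f(t_n + h/2, w_n + (h/2)·k1); w_{n+1} = w_n + h·k2.
t=0.500000, w=1.100000:
  k1 = f(0.500000, 1.100000) = 0.099000
  k2 = f(0.720000, 1.121780) = 0.145383
  w ← 1.100000 + 0.44·0.145383 = 1.163968
t=0.940000, w=1.163968:
  k1 = f(0.940000, 1.163968) = 0.196943
  k2 = f(1.160000, 1.207296) = 0.252083
  w ← 1.163968 + 0.44·0.252083 = 1.274885
w(1.38) ≈ 1.2749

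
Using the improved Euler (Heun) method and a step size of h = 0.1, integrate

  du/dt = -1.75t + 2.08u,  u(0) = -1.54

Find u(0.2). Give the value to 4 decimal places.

Heun: k1 = f(t_n, u_n); k2 = f(t_n + h, u_n + h·k1); u_{n+1} = u_n + (h/2)·(k1 + k2).
t=0.000000, u=-1.540000:
  k1 = f(0.000000, -1.540000) = -3.203200
  k2 = f(0.100000, -1.860320) = -4.044466
  u ← -1.540000 + (0.1/2)·(-3.203200 + (-4.044466)) = -1.902383
t=0.100000, u=-1.902383:
  k1 = f(0.100000, -1.902383) = -4.131957
  k2 = f(0.200000, -2.315579) = -5.166404
  u ← -1.902383 + (0.1/2)·(-4.131957 + (-5.166404)) = -2.367301
u(0.2) ≈ -2.3673

-2.3673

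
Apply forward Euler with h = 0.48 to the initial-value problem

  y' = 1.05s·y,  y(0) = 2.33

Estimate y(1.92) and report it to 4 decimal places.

Euler: y_{n+1} = y_n + h·f(s_n, y_n).
s=0.000000, y=2.330000: f=0.000000 → y ← 2.330000 + 0.48·0.000000 = 2.330000
s=0.480000, y=2.330000: f=1.174320 → y ← 2.330000 + 0.48·1.174320 = 2.893674
s=0.960000, y=2.893674: f=2.916823 → y ← 2.893674 + 0.48·2.916823 = 4.293749
s=1.440000, y=4.293749: f=6.492148 → y ← 4.293749 + 0.48·6.492148 = 7.409980
y(1.92) ≈ 7.4100

7.4100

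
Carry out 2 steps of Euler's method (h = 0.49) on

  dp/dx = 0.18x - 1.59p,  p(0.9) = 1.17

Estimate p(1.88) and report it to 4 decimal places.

Euler: p_{n+1} = p_n + h·f(x_n, p_n).
x=0.900000, p=1.170000: f=-1.698300 → p ← 1.170000 + 0.49·(-1.698300) = 0.337833
x=1.390000, p=0.337833: f=-0.286954 → p ← 0.337833 + 0.49·(-0.286954) = 0.197225
p(1.88) ≈ 0.1972

0.1972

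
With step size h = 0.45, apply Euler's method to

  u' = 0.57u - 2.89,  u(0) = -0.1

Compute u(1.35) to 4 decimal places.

-5.1862

Euler: u_{n+1} = u_n + h·f(s_n, u_n).
s=0.000000, u=-0.100000: f=-2.947000 → u ← -0.100000 + 0.45·(-2.947000) = -1.426150
s=0.450000, u=-1.426150: f=-3.702905 → u ← -1.426150 + 0.45·(-3.702905) = -3.092457
s=0.900000, u=-3.092457: f=-4.652701 → u ← -3.092457 + 0.45·(-4.652701) = -5.186173
u(1.35) ≈ -5.1862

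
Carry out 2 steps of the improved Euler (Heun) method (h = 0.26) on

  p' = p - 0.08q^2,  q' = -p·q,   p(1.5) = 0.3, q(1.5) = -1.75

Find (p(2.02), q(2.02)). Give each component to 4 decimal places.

Heun on (p,q): k1 = f(t_n, state_n); k2 = f(t_n + h, state_n + h·k1); state_{n+1} = state_n + (h/2)·(k1 + k2).
1.500000: (0.300000, -1.750000)
  k1 = (0.055000, 0.525000)
  predictor → (0.314300, -1.613500)
  k2 = (0.106029, 0.507123)
  → (0.320934, -1.615824)
1.760000: (0.320934, -1.615824)
  k1 = (0.112063, 0.518573)
  predictor → (0.350070, -1.480995)
  k2 = (0.174602, 0.518452)
  → (0.358200, -1.481011)
(p(2.02), q(2.02)) ≈ (0.3582, -1.4810)

0.3582, -1.4810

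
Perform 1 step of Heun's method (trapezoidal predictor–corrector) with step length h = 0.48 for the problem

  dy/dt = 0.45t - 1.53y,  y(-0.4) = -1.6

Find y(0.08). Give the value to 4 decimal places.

-0.8593

Heun: k1 = f(t_n, y_n); k2 = f(t_n + h, y_n + h·k1); y_{n+1} = y_n + (h/2)·(k1 + k2).
t=-0.400000, y=-1.600000:
  k1 = f(-0.400000, -1.600000) = 2.268000
  k2 = f(0.080000, -0.511360) = 0.818381
  y ← -1.600000 + (0.48/2)·(2.268000 + 0.818381) = -0.859269
y(0.08) ≈ -0.8593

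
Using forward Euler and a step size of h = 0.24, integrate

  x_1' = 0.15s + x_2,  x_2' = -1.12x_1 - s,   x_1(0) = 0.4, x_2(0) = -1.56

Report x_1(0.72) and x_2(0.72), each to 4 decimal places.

-0.7644, -1.7488

Euler on (x_1,x_2): x_1_{n+1} = x_1_n + h·x_1', x_2_{n+1} = x_2_n + h·x_2'.
0.000000: (0.400000, -1.560000); f=(-1.560000, -0.448000) → (0.025600, -1.667520)
0.240000: (0.025600, -1.667520); f=(-1.631520, -0.268672) → (-0.365965, -1.732001)
0.480000: (-0.365965, -1.732001); f=(-1.660001, -0.070119) → (-0.764365, -1.748830)
(x_1(0.72), x_2(0.72)) ≈ (-0.7644, -1.7488)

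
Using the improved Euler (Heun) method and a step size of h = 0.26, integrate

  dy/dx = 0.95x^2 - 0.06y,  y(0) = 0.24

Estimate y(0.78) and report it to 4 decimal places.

0.3861

Heun: k1 = f(x_n, y_n); k2 = f(x_n + h, y_n + h·k1); y_{n+1} = y_n + (h/2)·(k1 + k2).
x=0.000000, y=0.240000:
  k1 = f(0.000000, 0.240000) = -0.014400
  k2 = f(0.260000, 0.236256) = 0.050045
  y ← 0.240000 + (0.26/2)·(-0.014400 + 0.050045) = 0.244634
x=0.260000, y=0.244634:
  k1 = f(0.260000, 0.244634) = 0.049542
  k2 = f(0.520000, 0.257515) = 0.241429
  y ← 0.244634 + (0.26/2)·(0.049542 + 0.241429) = 0.282460
x=0.520000, y=0.282460:
  k1 = f(0.520000, 0.282460) = 0.239932
  k2 = f(0.780000, 0.344842) = 0.557289
  y ← 0.282460 + (0.26/2)·(0.239932 + 0.557289) = 0.386099
y(0.78) ≈ 0.3861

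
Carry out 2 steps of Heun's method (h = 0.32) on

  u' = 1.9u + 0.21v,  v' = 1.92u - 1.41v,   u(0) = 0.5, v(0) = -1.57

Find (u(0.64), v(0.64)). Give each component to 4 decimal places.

Heun on (u,v): k1 = f(t_n, state_n); k2 = f(t_n + h, state_n + h·k1); state_{n+1} = state_n + (h/2)·(k1 + k2).
0.000000: (0.500000, -1.570000)
  k1 = (0.620300, 3.173700)
  predictor → (0.698496, -0.554416)
  k2 = (1.210715, 2.122839)
  → (0.792962, -0.722554)
0.320000: (0.792962, -0.722554)
  k1 = (1.354892, 2.541289)
  predictor → (1.226528, 0.090659)
  k2 = (2.349441, 2.227105)
  → (1.385656, 0.040389)
(u(0.64), v(0.64)) ≈ (1.3857, 0.0404)

1.3857, 0.0404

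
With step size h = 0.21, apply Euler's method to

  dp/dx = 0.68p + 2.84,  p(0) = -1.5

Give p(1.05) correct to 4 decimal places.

1.0404

Euler: p_{n+1} = p_n + h·f(x_n, p_n).
x=0.000000, p=-1.500000: f=1.820000 → p ← -1.500000 + 0.21·1.820000 = -1.117800
x=0.210000, p=-1.117800: f=2.079896 → p ← -1.117800 + 0.21·2.079896 = -0.681022
x=0.420000, p=-0.681022: f=2.376905 → p ← -0.681022 + 0.21·2.376905 = -0.181872
x=0.630000, p=-0.181872: f=2.716327 → p ← -0.181872 + 0.21·2.716327 = 0.388557
x=0.840000, p=0.388557: f=3.104219 → p ← 0.388557 + 0.21·3.104219 = 1.040443
p(1.05) ≈ 1.0404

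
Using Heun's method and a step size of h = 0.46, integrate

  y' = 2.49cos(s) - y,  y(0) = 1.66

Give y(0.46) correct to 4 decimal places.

Heun: k1 = f(s_n, y_n); k2 = f(s_n + h, y_n + h·k1); y_{n+1} = y_n + (h/2)·(k1 + k2).
s=0.000000, y=1.660000:
  k1 = f(0.000000, 1.660000) = 0.830000
  k2 = f(0.460000, 2.041800) = 0.189371
  y ← 1.660000 + (0.46/2)·(0.830000 + 0.189371) = 1.894455
y(0.46) ≈ 1.8945

1.8945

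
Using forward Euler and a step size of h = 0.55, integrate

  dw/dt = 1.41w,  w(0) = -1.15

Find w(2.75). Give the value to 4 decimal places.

Euler: w_{n+1} = w_n + h·f(t_n, w_n).
t=0.000000, w=-1.150000: f=-1.621500 → w ← -1.150000 + 0.55·(-1.621500) = -2.041825
t=0.550000, w=-2.041825: f=-2.878973 → w ← -2.041825 + 0.55·(-2.878973) = -3.625260
t=1.100000, w=-3.625260: f=-5.111617 → w ← -3.625260 + 0.55·(-5.111617) = -6.436650
t=1.650000, w=-6.436650: f=-9.075676 → w ← -6.436650 + 0.55·(-9.075676) = -11.428271
t=2.200000, w=-11.428271: f=-16.113863 → w ← -11.428271 + 0.55·(-16.113863) = -20.290896
w(2.75) ≈ -20.2909

-20.2909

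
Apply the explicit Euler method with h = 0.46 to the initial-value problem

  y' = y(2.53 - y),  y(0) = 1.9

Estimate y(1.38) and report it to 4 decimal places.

2.5283

Euler: y_{n+1} = y_n + h·f(s_n, y_n).
s=0.000000, y=1.900000: f=1.197000 → y ← 1.900000 + 0.46·1.197000 = 2.450620
s=0.460000, y=2.450620: f=0.194530 → y ← 2.450620 + 0.46·0.194530 = 2.540104
s=0.920000, y=2.540104: f=-0.025665 → y ← 2.540104 + 0.46·(-0.025665) = 2.528298
y(1.38) ≈ 2.5283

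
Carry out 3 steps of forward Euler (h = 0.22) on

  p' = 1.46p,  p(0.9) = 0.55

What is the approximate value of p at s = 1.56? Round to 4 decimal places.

Euler: p_{n+1} = p_n + h·f(s_n, p_n).
s=0.900000, p=0.550000: f=0.803000 → p ← 0.550000 + 0.22·0.803000 = 0.726660
s=1.120000, p=0.726660: f=1.060924 → p ← 0.726660 + 0.22·1.060924 = 0.960063
s=1.340000, p=0.960063: f=1.401692 → p ← 0.960063 + 0.22·1.401692 = 1.268435
p(1.56) ≈ 1.2684

1.2684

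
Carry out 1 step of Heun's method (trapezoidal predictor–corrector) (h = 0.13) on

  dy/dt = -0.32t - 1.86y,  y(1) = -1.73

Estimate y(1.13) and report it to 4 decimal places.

Heun: k1 = f(t_n, y_n); k2 = f(t_n + h, y_n + h·k1); y_{n+1} = y_n + (h/2)·(k1 + k2).
t=1.000000, y=-1.730000:
  k1 = f(1.000000, -1.730000) = 2.897800
  k2 = f(1.130000, -1.353286) = 2.155512
  y ← -1.730000 + (0.13/2)·(2.897800 + 2.155512) = -1.401535
y(1.13) ≈ -1.4015

-1.4015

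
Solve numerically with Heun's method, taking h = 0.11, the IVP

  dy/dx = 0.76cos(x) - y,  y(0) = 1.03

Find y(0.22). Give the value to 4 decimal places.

Heun: k1 = f(x_n, y_n); k2 = f(x_n + h, y_n + h·k1); y_{n+1} = y_n + (h/2)·(k1 + k2).
x=0.000000, y=1.030000:
  k1 = f(0.000000, 1.030000) = -0.270000
  k2 = f(0.110000, 1.000300) = -0.244893
  y ← 1.030000 + (0.11/2)·(-0.270000 + (-0.244893)) = 1.001681
x=0.110000, y=1.001681:
  k1 = f(0.110000, 1.001681) = -0.246274
  k2 = f(0.220000, 0.974591) = -0.232909
  y ← 1.001681 + (0.11/2)·(-0.246274 + (-0.232909)) = 0.975326
y(0.22) ≈ 0.9753

0.9753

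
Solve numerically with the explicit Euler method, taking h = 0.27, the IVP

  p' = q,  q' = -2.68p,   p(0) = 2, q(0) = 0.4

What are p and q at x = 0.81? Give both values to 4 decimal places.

Euler on (p,q): p_{n+1} = p_n + h·p', q_{n+1} = q_n + h·q'.
0.000000: (2.000000, 0.400000); f=(0.400000, -5.360000) → (2.108000, -1.047200)
0.270000: (2.108000, -1.047200); f=(-1.047200, -5.649440) → (1.825256, -2.572549)
0.540000: (1.825256, -2.572549); f=(-2.572549, -4.891686) → (1.130668, -3.893304)
(p(0.81), q(0.81)) ≈ (1.1307, -3.8933)

1.1307, -3.8933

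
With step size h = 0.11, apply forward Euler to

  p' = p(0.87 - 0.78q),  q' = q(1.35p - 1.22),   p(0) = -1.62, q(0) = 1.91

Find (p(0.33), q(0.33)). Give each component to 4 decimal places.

Euler on (p,q): p_{n+1} = p_n + h·p', q_{n+1} = q_n + h·q'.
0.000000: (-1.620000, 1.910000); f=(1.004076, -6.507370) → (-1.509552, 1.194189)
0.110000: (-1.509552, 1.194189); f=(0.092789, -3.890543) → (-1.499345, 0.766230)
0.220000: (-1.499345, 0.766230); f=(-0.408333, -2.485737) → (-1.544262, 0.492798)
(p(0.33), q(0.33)) ≈ (-1.5443, 0.4928)

-1.5443, 0.4928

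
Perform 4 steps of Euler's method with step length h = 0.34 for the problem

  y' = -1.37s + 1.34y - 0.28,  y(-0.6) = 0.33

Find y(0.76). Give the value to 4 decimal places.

1.6210

Euler: y_{n+1} = y_n + h·f(s_n, y_n).
s=-0.600000, y=0.330000: f=0.984200 → y ← 0.330000 + 0.34·0.984200 = 0.664628
s=-0.260000, y=0.664628: f=0.966802 → y ← 0.664628 + 0.34·0.966802 = 0.993341
s=0.080000, y=0.993341: f=0.941476 → y ← 0.993341 + 0.34·0.941476 = 1.313442
s=0.420000, y=1.313442: f=0.904613 → y ← 1.313442 + 0.34·0.904613 = 1.621011
y(0.76) ≈ 1.6210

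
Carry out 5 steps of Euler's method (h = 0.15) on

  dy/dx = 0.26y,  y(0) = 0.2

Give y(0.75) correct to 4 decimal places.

0.2422

Euler: y_{n+1} = y_n + h·f(x_n, y_n).
x=0.000000, y=0.200000: f=0.052000 → y ← 0.200000 + 0.15·0.052000 = 0.207800
x=0.150000, y=0.207800: f=0.054028 → y ← 0.207800 + 0.15·0.054028 = 0.215904
x=0.300000, y=0.215904: f=0.056135 → y ← 0.215904 + 0.15·0.056135 = 0.224324
x=0.450000, y=0.224324: f=0.058324 → y ← 0.224324 + 0.15·0.058324 = 0.233073
x=0.600000, y=0.233073: f=0.060599 → y ← 0.233073 + 0.15·0.060599 = 0.242163
y(0.75) ≈ 0.2422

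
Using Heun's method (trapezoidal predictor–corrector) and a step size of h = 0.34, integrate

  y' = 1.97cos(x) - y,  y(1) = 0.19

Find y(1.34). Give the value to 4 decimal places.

Heun: k1 = f(x_n, y_n); k2 = f(x_n + h, y_n + h·k1); y_{n+1} = y_n + (h/2)·(k1 + k2).
x=1.000000, y=0.190000:
  k1 = f(1.000000, 0.190000) = 0.874396
  k2 = f(1.340000, 0.487294) = -0.036651
  y ← 0.190000 + (0.34/2)·(0.874396 + (-0.036651)) = 0.332416
y(1.34) ≈ 0.3324

0.3324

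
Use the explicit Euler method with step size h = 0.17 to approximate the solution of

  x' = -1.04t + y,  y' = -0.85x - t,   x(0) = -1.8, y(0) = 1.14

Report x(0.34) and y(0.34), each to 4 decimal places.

Euler on (x,y): x_{n+1} = x_n + h·x', y_{n+1} = y_n + h·y'.
0.000000: (-1.800000, 1.140000); f=(1.140000, 1.530000) → (-1.606200, 1.400100)
0.170000: (-1.606200, 1.400100); f=(1.223300, 1.195270) → (-1.398239, 1.603296)
(x(0.34), y(0.34)) ≈ (-1.3982, 1.6033)

-1.3982, 1.6033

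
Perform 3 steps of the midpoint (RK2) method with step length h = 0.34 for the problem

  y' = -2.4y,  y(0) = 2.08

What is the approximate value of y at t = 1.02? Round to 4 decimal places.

0.2873

Midpoint: k1 = f(t_n, y_n); k2 = f(t_n + h/2, y_n + (h/2)·k1); y_{n+1} = y_n + h·k2.
t=0.000000, y=2.080000:
  k1 = f(0.000000, 2.080000) = -4.992000
  k2 = f(0.170000, 1.231360) = -2.955264
  y ← 2.080000 + 0.34·(-2.955264) = 1.075210
t=0.340000, y=1.075210:
  k1 = f(0.340000, 1.075210) = -2.580505
  k2 = f(0.510000, 0.636524) = -1.527659
  y ← 1.075210 + 0.34·(-1.527659) = 0.555806
t=0.680000, y=0.555806:
  k1 = f(0.680000, 0.555806) = -1.333935
  k2 = f(0.850000, 0.329037) = -0.789690
  y ← 0.555806 + 0.34·(-0.789690) = 0.287312
y(1.02) ≈ 0.2873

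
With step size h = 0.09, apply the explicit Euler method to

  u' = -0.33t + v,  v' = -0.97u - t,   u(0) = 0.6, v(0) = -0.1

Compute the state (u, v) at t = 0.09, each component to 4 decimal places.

Euler on (u,v): u_{n+1} = u_n + h·u', v_{n+1} = v_n + h·v'.
0.000000: (0.600000, -0.100000); f=(-0.100000, -0.582000) → (0.591000, -0.152380)
(u(0.09), v(0.09)) ≈ (0.5910, -0.1524)

0.5910, -0.1524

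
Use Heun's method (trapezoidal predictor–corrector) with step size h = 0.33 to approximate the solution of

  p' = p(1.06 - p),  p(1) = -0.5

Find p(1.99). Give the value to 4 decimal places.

Heun: k1 = f(s_n, p_n); k2 = f(s_n + h, p_n + h·k1); p_{n+1} = p_n + (h/2)·(k1 + k2).
s=1.000000, p=-0.500000:
  k1 = f(1.000000, -0.500000) = -0.780000
  k2 = f(1.330000, -0.757400) = -1.376499
  p ← -0.500000 + (0.33/2)·(-0.780000 + (-1.376499)) = -0.855822
s=1.330000, p=-0.855822:
  k1 = f(1.330000, -0.855822) = -1.639603
  k2 = f(1.660000, -1.396891) = -3.432011
  p ← -0.855822 + (0.33/2)·(-1.639603 + (-3.432011)) = -1.692639
s=1.660000, p=-1.692639:
  k1 = f(1.660000, -1.692639) = -4.659222
  k2 = f(1.990000, -3.230182) = -13.858069
  p ← -1.692639 + (0.33/2)·(-4.659222 + (-13.858069)) = -4.747992
p(1.99) ≈ -4.7480

-4.7480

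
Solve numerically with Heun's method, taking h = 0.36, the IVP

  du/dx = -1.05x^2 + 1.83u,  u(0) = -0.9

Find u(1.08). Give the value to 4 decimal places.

-6.6695

Heun: k1 = f(x_n, u_n); k2 = f(x_n + h, u_n + h·k1); u_{n+1} = u_n + (h/2)·(k1 + k2).
x=0.000000, u=-0.900000:
  k1 = f(0.000000, -0.900000) = -1.647000
  k2 = f(0.360000, -1.492920) = -2.868124
  u ← -0.900000 + (0.36/2)·(-1.647000 + (-2.868124)) = -1.712722
x=0.360000, u=-1.712722:
  k1 = f(0.360000, -1.712722) = -3.270362
  k2 = f(0.720000, -2.890052) = -5.833116
  u ← -1.712722 + (0.36/2)·(-3.270362 + (-5.833116)) = -3.351348
x=0.720000, u=-3.351348:
  k1 = f(0.720000, -3.351348) = -6.677287
  k2 = f(1.080000, -5.755172) = -11.756684
  u ← -3.351348 + (0.36/2)·(-6.677287 + (-11.756684)) = -6.669463
u(1.08) ≈ -6.6695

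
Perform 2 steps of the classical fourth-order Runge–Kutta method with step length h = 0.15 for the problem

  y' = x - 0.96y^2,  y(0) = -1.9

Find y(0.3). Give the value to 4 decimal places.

RK4: k1 = f(x_n, y_n); k2 = f(x_n + h/2, y_n + (h/2)·k1); k3 = f(x_n + h/2, y_n + (h/2)·k2); k4 = f(x_n + h, y_n + h·k3); y_{n+1} = y_n + (h/6)·(k1 + 2k2 + 2k3 + k4).
x=0.000000, y=-1.900000:
  k1 = f(0.000000, -1.900000) = -3.465600
  k2 = f(0.075000, -2.159920) = -4.403644
  k3 = f(0.075000, -2.230273) = -4.700154
  k4 = f(0.150000, -2.605023) = -6.364700
  y ← -1.900000 + (0.15/6)·(k1 + 2k2 + 2k3 + k4) = -2.600947
x=0.150000, y=-2.600947:
  k1 = f(0.150000, -2.600947) = -6.344330
  k2 = f(0.225000, -3.076772) = -8.862866
  k3 = f(0.225000, -3.265662) = -10.012969
  k4 = f(0.300000, -4.102893) = -15.860380
  y ← -2.600947 + (0.15/6)·(k1 + 2k2 + 2k3 + k4) = -4.099857
y(0.3) ≈ -4.0999

-4.0999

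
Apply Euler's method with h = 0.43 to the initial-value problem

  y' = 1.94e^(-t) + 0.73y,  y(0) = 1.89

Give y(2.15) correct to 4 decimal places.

Euler: y_{n+1} = y_n + h·f(t_n, y_n).
t=0.000000, y=1.890000: f=3.319700 → y ← 1.890000 + 0.43·3.319700 = 3.317471
t=0.430000, y=3.317471: f=3.683741 → y ← 3.317471 + 0.43·3.683741 = 4.901480
t=0.860000, y=4.901480: f=4.399015 → y ← 4.901480 + 0.43·4.399015 = 6.793056
t=1.290000, y=6.793056: f=5.492956 → y ← 6.793056 + 0.43·5.492956 = 9.155027
t=1.720000, y=9.155027: f=7.030558 → y ← 9.155027 + 0.43·7.030558 = 12.178167
y(2.15) ≈ 12.1782

12.1782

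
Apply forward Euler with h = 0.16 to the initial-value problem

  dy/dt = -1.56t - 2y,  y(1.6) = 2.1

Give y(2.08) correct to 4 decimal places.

-0.3023

Euler: y_{n+1} = y_n + h·f(t_n, y_n).
t=1.600000, y=2.100000: f=-6.696000 → y ← 2.100000 + 0.16·(-6.696000) = 1.028640
t=1.760000, y=1.028640: f=-4.802880 → y ← 1.028640 + 0.16·(-4.802880) = 0.260179
t=1.920000, y=0.260179: f=-3.515558 → y ← 0.260179 + 0.16·(-3.515558) = -0.302310
y(2.08) ≈ -0.3023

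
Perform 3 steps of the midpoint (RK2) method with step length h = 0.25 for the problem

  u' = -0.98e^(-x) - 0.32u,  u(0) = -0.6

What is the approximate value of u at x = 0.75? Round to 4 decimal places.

Midpoint: k1 = f(x_n, u_n); k2 = f(x_n + h/2, u_n + (h/2)·k1); u_{n+1} = u_n + h·k2.
x=0.000000, u=-0.600000:
  k1 = f(0.000000, -0.600000) = -0.788000
  k2 = f(0.125000, -0.698500) = -0.641327
  u ← -0.600000 + 0.25·(-0.641327) = -0.760332
x=0.250000, u=-0.760332:
  k1 = f(0.250000, -0.760332) = -0.519919
  k2 = f(0.375000, -0.825322) = -0.409441
  u ← -0.760332 + 0.25·(-0.409441) = -0.862692
x=0.500000, u=-0.862692:
  k1 = f(0.500000, -0.862692) = -0.318339
  k2 = f(0.625000, -0.902484) = -0.235761
  u ← -0.862692 + 0.25·(-0.235761) = -0.921632
u(0.75) ≈ -0.9216

-0.9216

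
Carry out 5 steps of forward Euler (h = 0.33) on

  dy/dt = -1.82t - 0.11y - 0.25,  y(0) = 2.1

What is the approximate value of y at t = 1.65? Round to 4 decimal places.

Euler: y_{n+1} = y_n + h·f(t_n, y_n).
t=0.000000, y=2.100000: f=-0.481000 → y ← 2.100000 + 0.33·(-0.481000) = 1.941270
t=0.330000, y=1.941270: f=-1.064140 → y ← 1.941270 + 0.33·(-1.064140) = 1.590104
t=0.660000, y=1.590104: f=-1.626111 → y ← 1.590104 + 0.33·(-1.626111) = 1.053487
t=0.990000, y=1.053487: f=-2.167684 → y ← 1.053487 + 0.33·(-2.167684) = 0.338152
t=1.320000, y=0.338152: f=-2.689597 → y ← 0.338152 + 0.33·(-2.689597) = -0.549415
y(1.65) ≈ -0.5494

-0.5494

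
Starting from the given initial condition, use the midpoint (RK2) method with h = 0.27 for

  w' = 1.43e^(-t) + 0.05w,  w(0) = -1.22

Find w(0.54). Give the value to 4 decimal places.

-0.6493

Midpoint: k1 = f(t_n, w_n); k2 = f(t_n + h/2, w_n + (h/2)·k1); w_{n+1} = w_n + h·k2.
t=0.000000, w=-1.220000:
  k1 = f(0.000000, -1.220000) = 1.369000
  k2 = f(0.135000, -1.035185) = 1.197655
  w ← -1.220000 + 0.27·1.197655 = -0.896633
t=0.270000, w=-0.896633:
  k1 = f(0.270000, -0.896633) = 1.046801
  k2 = f(0.405000, -0.755315) = 0.916011
  w ← -0.896633 + 0.27·0.916011 = -0.649310
w(0.54) ≈ -0.6493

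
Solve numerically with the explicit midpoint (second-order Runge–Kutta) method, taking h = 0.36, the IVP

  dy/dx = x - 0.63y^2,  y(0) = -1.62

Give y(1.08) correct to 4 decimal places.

Midpoint: k1 = f(x_n, y_n); k2 = f(x_n + h/2, y_n + (h/2)·k1); y_{n+1} = y_n + h·k2.
x=0.000000, y=-1.620000:
  k1 = f(0.000000, -1.620000) = -1.653372
  k2 = f(0.180000, -1.917607) = -2.136646
  y ← -1.620000 + 0.36·(-2.136646) = -2.389193
x=0.360000, y=-2.389193:
  k1 = f(0.360000, -2.389193) = -3.236192
  k2 = f(0.540000, -2.971707) = -5.023558
  y ← -2.389193 + 0.36·(-5.023558) = -4.197674
x=0.720000, y=-4.197674:
  k1 = f(0.720000, -4.197674) = -10.380892
  k2 = f(0.900000, -6.066234) = -22.283493
  y ← -4.197674 + 0.36·(-22.283493) = -12.219731
y(1.08) ≈ -12.2197

-12.2197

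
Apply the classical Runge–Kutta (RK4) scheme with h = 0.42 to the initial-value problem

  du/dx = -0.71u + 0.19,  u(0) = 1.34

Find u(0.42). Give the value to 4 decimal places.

1.0635

RK4: k1 = f(x_n, u_n); k2 = f(x_n + h/2, u_n + (h/2)·k1); k3 = f(x_n + h/2, u_n + (h/2)·k2); k4 = f(x_n + h, u_n + h·k3); u_{n+1} = u_n + (h/6)·(k1 + 2k2 + 2k3 + k4).
x=0.000000, u=1.340000:
  k1 = f(0.000000, 1.340000) = -0.761400
  k2 = f(0.210000, 1.180106) = -0.647875
  k3 = f(0.210000, 1.203946) = -0.664802
  k4 = f(0.420000, 1.060783) = -0.563156
  u ← 1.340000 + (0.42/6)·(k1 + 2k2 + 2k3 + k4) = 1.063506
u(0.42) ≈ 1.0635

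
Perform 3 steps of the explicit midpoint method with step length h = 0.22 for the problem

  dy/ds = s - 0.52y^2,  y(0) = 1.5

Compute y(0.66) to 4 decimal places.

Midpoint: k1 = f(s_n, y_n); k2 = f(s_n + h/2, y_n + (h/2)·k1); y_{n+1} = y_n + h·k2.
s=0.000000, y=1.500000:
  k1 = f(0.000000, 1.500000) = -1.170000
  k2 = f(0.110000, 1.371300) = -0.867841
  y ← 1.500000 + 0.22·(-0.867841) = 1.309075
s=0.220000, y=1.309075:
  k1 = f(0.220000, 1.309075) = -0.671112
  k2 = f(0.330000, 1.235253) = -0.463441
  y ← 1.309075 + 0.22·(-0.463441) = 1.207118
s=0.440000, y=1.207118:
  k1 = f(0.440000, 1.207118) = -0.317709
  k2 = f(0.550000, 1.172170) = -0.164471
  y ← 1.207118 + 0.22·(-0.164471) = 1.170934
y(0.66) ≈ 1.1709

1.1709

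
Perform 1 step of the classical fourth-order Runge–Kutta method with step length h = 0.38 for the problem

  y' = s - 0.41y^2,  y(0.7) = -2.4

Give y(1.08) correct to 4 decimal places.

-3.2838

RK4: k1 = f(s_n, y_n); k2 = f(s_n + h/2, y_n + (h/2)·k1); k3 = f(s_n + h/2, y_n + (h/2)·k2); k4 = f(s_n + h, y_n + h·k3); y_{n+1} = y_n + (h/6)·(k1 + 2k2 + 2k3 + k4).
s=0.700000, y=-2.400000:
  k1 = f(0.700000, -2.400000) = -1.661600
  k2 = f(0.890000, -2.715704) = -2.133770
  k3 = f(0.890000, -2.805416) = -2.336848
  k4 = f(1.080000, -3.288002) = -3.352493
  y ← -2.400000 + (0.38/6)·(k1 + 2k2 + 2k3 + k4) = -3.283837
y(1.08) ≈ -3.2838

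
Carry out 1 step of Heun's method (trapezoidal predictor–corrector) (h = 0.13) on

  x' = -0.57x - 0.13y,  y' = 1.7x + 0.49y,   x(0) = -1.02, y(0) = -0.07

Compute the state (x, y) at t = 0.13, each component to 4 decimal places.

-0.9441, -0.2987

Heun on (x,y): k1 = f(t_n, state_n); k2 = f(t_n + h, state_n + h·k1); state_{n+1} = state_n + (h/2)·(k1 + k2).
0.000000: (-1.020000, -0.070000)
  k1 = (0.590500, -1.768300)
  predictor → (-0.943235, -0.299879)
  k2 = (0.576628, -1.750440)
  → (-0.944137, -0.298718)
(x(0.13), y(0.13)) ≈ (-0.9441, -0.2987)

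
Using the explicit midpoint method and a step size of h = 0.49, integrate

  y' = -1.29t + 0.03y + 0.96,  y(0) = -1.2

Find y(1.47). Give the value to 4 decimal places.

-1.2235

Midpoint: k1 = f(t_n, y_n); k2 = f(t_n + h/2, y_n + (h/2)·k1); y_{n+1} = y_n + h·k2.
t=0.000000, y=-1.200000:
  k1 = f(0.000000, -1.200000) = 0.924000
  k2 = f(0.245000, -0.973620) = 0.614741
  y ← -1.200000 + 0.49·0.614741 = -0.898777
t=0.490000, y=-0.898777:
  k1 = f(0.490000, -0.898777) = 0.300937
  k2 = f(0.735000, -0.825047) = -0.012901
  y ← -0.898777 + 0.49·(-0.012901) = -0.905098
t=0.980000, y=-0.905098:
  k1 = f(0.980000, -0.905098) = -0.331353
  k2 = f(1.225000, -0.986280) = -0.649838
  y ← -0.905098 + 0.49·(-0.649838) = -1.223519
y(1.47) ≈ -1.2235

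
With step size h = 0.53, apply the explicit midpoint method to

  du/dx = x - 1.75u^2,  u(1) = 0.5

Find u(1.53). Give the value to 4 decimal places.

Midpoint: k1 = f(x_n, u_n); k2 = f(x_n + h/2, u_n + (h/2)·k1); u_{n+1} = u_n + h·k2.
x=1.000000, u=0.500000:
  k1 = f(1.000000, 0.500000) = 0.562500
  k2 = f(1.265000, 0.649062) = 0.527756
  u ← 0.500000 + 0.53·0.527756 = 0.779711
u(1.53) ≈ 0.7797

0.7797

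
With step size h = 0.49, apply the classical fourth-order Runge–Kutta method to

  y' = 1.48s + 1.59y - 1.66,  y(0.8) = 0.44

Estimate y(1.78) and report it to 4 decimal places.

2.2420

RK4: k1 = f(s_n, y_n); k2 = f(s_n + h/2, y_n + (h/2)·k1); k3 = f(s_n + h/2, y_n + (h/2)·k2); k4 = f(s_n + h, y_n + h·k3); y_{n+1} = y_n + (h/6)·(k1 + 2k2 + 2k3 + k4).
s=0.800000, y=0.440000:
  k1 = f(0.800000, 0.440000) = 0.223600
  k2 = f(1.045000, 0.494782) = 0.673303
  k3 = f(1.045000, 0.604959) = 0.848485
  k4 = f(1.290000, 0.855758) = 1.609855
  y ← 0.440000 + (0.49/6)·(k1 + 2k2 + 2k3 + k4) = 0.838291
s=1.290000, y=0.838291:
  k1 = f(1.290000, 0.838291) = 1.582083
  k2 = f(1.535000, 1.225901) = 2.560983
  k3 = f(1.535000, 1.465732) = 2.942314
  k4 = f(1.780000, 2.280025) = 4.599639
  y ← 0.838291 + (0.49/6)·(k1 + 2k2 + 2k3 + k4) = 2.242003
y(1.78) ≈ 2.2420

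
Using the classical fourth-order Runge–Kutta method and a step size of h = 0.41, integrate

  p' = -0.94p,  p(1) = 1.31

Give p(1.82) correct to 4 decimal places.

0.6062

RK4: k1 = f(s_n, p_n); k2 = f(s_n + h/2, p_n + (h/2)·k1); k3 = f(s_n + h/2, p_n + (h/2)·k2); k4 = f(s_n + h, p_n + h·k3); p_{n+1} = p_n + (h/6)·(k1 + 2k2 + 2k3 + k4).
s=1.000000, p=1.310000:
  k1 = f(1.000000, 1.310000) = -1.231400
  k2 = f(1.205000, 1.057563) = -0.994109
  k3 = f(1.205000, 1.106208) = -1.039835
  k4 = f(1.410000, 0.883668) = -0.830648
  p ← 1.310000 + (0.41/6)·(k1 + 2k2 + 2k3 + k4) = 0.891121
s=1.410000, p=0.891121:
  k1 = f(1.410000, 0.891121) = -0.837654
  k2 = f(1.615000, 0.719402) = -0.676238
  k3 = f(1.615000, 0.752492) = -0.707343
  k4 = f(1.820000, 0.601111) = -0.565044
  p ← 0.891121 + (0.41/6)·(k1 + 2k2 + 2k3 + k4) = 0.606181
p(1.82) ≈ 0.6062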